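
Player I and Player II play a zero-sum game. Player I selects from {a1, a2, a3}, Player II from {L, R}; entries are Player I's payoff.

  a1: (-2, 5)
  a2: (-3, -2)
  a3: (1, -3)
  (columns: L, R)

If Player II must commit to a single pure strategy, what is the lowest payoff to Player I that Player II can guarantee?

Column maxima: L → 1, R → 5.
The smallest of these is 1.

1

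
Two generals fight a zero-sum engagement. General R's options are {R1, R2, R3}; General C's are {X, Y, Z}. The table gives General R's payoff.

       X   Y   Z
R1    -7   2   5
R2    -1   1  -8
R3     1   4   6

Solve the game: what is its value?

1

Row minima: R1 → -7, R2 → -8, R3 → 1; maximin = 1.
Column maxima: X → 1, Y → 4, Z → 6; minimax = 1.
Since maximin = minimax = 1, there is a saddle point and the value is 1.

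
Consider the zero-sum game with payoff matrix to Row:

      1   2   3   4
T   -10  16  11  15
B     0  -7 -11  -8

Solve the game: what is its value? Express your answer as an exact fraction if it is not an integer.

-55/16

Row minima: T → -10, B → -11; maximin = -10.
Column maxima: 1 → 0, 2 → 16, 3 → 11, 4 → 15; minimax = 0.
-10 ≠ 0, so there is no saddle point; optimal play is mixed.
2 is strictly dominated by 3 (it gives Row strictly more in every row), so Column never plays it.
4 is strictly dominated by 3 (it gives Row strictly more in every row), so Column never plays it.
On the remaining 2×2 (T, B vs 1, 3):
Let Row play T with probability p. Expected payoff against 1: (-10)p + 0(1−p) = −10p; against 3: 11p + (-11)(1−p) = 22p − 11.
Setting these equal: −10p = 22p − 11 ⇒ −32p = -11 ⇒ p = 11/32, and the value is (-10)·(11/32) = -55/16.
For Column: with q = P(1), equating T's and B's payoffs gives −21q + 11 = 11q − 11 ⇒ q = 11/16.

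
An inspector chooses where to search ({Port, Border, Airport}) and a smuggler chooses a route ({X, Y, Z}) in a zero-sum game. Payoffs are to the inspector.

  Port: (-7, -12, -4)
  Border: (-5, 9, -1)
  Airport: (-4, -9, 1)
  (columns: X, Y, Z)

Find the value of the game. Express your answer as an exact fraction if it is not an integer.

Row minima: Port → -12, Border → -5, Airport → -9; maximin = -5.
Column maxima: X → -4, Y → 9, Z → 1; minimax = -4.
-5 ≠ -4, so there is no saddle point; optimal play is mixed.
Port is strictly dominated by Border, so the inspector never plays it.
Z is strictly dominated by X (it gives the inspector strictly more in every row), so the smuggler never plays it.
On the remaining 2×2 (Border, Airport vs X, Y):
Let the inspector play Border with probability p. Expected payoff against X: (-5)p + (-4)(1−p) = −p − 4; against Y: 9p + (-9)(1−p) = 18p − 9.
Setting these equal: −p − 4 = 18p − 9 ⇒ −19p = -5 ⇒ p = 5/19, and the value is (-1)·(5/19) − 4 = -81/19.
For the smuggler: with q = P(X), equating Border's and Airport's payoffs gives −14q + 9 = 5q − 9 ⇒ q = 18/19.

-81/19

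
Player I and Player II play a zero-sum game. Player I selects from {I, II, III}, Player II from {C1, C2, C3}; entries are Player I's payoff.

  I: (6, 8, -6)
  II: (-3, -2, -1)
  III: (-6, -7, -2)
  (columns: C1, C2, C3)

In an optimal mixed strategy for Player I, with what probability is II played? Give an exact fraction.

Row minima: I → -6, II → -3, III → -7; maximin = -3.
Column maxima: C1 → 6, C2 → 8, C3 → -1; minimax = -1.
-3 ≠ -1, so there is no saddle point; optimal play is mixed.
III is strictly dominated by II, so Player I never plays it.
With III eliminated, C2 is strictly dominated by C1 (it gives Player I strictly more in every remaining row), so Player II never plays it.
On the remaining 2×2 (I, II vs C1, C3):
Let Player I play I with probability p. Expected payoff against C1: 6p + (-3)(1−p) = 9p − 3; against C3: (-6)p + (-1)(1−p) = −5p − 1.
Setting these equal: 9p − 3 = −5p − 1 ⇒ 14p = 2 ⇒ p = 1/7, and the value is (9)·(1/7) − 3 = -12/7.
For Player II: with q = P(C1), equating I's and II's payoffs gives 12q − 6 = −2q − 1 ⇒ q = 5/14.

6/7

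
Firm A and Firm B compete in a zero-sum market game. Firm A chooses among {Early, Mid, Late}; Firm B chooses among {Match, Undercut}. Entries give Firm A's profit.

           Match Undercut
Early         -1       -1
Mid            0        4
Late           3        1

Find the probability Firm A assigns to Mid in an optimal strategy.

1/3

Row minima: Early → -1, Mid → 0, Late → 1; maximin = 1.
Column maxima: Match → 3, Undercut → 4; minimax = 3.
1 ≠ 3, so there is no saddle point; optimal play is mixed.
Early is strictly dominated by Mid, so Firm A never plays it.
On the remaining 2×2 (Mid, Late vs Match, Undercut):
Let Firm A play Mid with probability p. Expected payoff against Match: 0p + 3(1−p) = −3p + 3; against Undercut: 4p + 1(1−p) = 3p + 1.
Setting these equal: −3p + 3 = 3p + 1 ⇒ −6p = -2 ⇒ p = 1/3, and the value is (-3)·(1/3) + 3 = 2.
For Firm B: with q = P(Match), equating Mid's and Late's payoffs gives −4q + 4 = 2q + 1 ⇒ q = 1/2.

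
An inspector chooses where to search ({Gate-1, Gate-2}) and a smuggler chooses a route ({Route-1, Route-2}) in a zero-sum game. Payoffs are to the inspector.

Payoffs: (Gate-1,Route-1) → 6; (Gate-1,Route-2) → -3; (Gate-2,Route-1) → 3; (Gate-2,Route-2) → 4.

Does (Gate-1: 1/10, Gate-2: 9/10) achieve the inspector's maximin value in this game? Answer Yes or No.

Against Route-1 this mix gives (1/10)·6 + (9/10)·3 = 33/10.
Against Route-2 this mix gives (1/10)·(-3) + (9/10)·4 = 33/10.
All of the smuggler's active replies (Route-1, Route-2) yield 33/10, and no column does worse for the inspector. The mix makes the smuggler indifferent and guarantees 33/10, so it is optimal.

Yes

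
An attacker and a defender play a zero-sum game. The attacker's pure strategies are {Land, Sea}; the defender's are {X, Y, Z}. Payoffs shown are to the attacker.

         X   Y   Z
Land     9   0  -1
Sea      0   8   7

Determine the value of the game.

63/17

Row minima: Land → -1, Sea → 0; maximin = 0.
Column maxima: X → 9, Y → 8, Z → 7; minimax = 7.
0 ≠ 7, so there is no saddle point; optimal play is mixed.
Y is strictly dominated by Z (it gives the attacker strictly more in every row), so the defender never plays it.
On the remaining 2×2 (Land, Sea vs X, Z):
Let the attacker play Land with probability p. Expected payoff against X: 9p + 0(1−p) = 9p; against Z: (-1)p + 7(1−p) = −8p + 7.
Setting these equal: 9p = −8p + 7 ⇒ 17p = 7 ⇒ p = 7/17, and the value is (9)·(7/17) = 63/17.
For the defender: with q = P(X), equating Land's and Sea's payoffs gives 10q − 1 = −7q + 7 ⇒ q = 8/17.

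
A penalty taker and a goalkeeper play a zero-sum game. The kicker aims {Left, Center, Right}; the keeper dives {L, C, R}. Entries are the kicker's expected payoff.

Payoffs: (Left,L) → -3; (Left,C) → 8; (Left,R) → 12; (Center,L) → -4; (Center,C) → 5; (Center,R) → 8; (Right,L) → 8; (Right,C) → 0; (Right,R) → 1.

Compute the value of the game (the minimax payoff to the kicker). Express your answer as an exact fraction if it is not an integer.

Row minima: Left → -3, Center → -4, Right → 0; maximin = 0.
Column maxima: L → 8, C → 8, R → 12; minimax = 8.
0 ≠ 8, so there is no saddle point; optimal play is mixed.
Center is strictly dominated by Left, so the kicker never plays it.
R is strictly dominated by C (it gives the kicker strictly more in every row), so the keeper never plays it.
On the remaining 2×2 (Left, Right vs L, C):
Let the kicker play Left with probability p. Expected payoff against L: (-3)p + 8(1−p) = −11p + 8; against C: 8p + 0(1−p) = 8p.
Setting these equal: −11p + 8 = 8p ⇒ −19p = -8 ⇒ p = 8/19, and the value is (-11)·(8/19) + 8 = 64/19.
For the keeper: with q = P(L), equating Left's and Right's payoffs gives −11q + 8 = 8q ⇒ q = 8/19.

64/19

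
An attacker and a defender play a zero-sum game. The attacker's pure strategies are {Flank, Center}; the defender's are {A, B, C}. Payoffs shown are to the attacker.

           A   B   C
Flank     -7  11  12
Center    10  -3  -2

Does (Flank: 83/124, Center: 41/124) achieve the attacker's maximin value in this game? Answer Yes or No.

Against A this mix gives (83/124)·(-7) + (41/124)·10 = -171/124.
Against B this mix gives (83/124)·11 + (41/124)·(-3) = 395/62.
Against C this mix gives (83/124)·12 + (41/124)·(-2) = 457/62.
The defender will play A, holding the attacker to -171/124. Shifting weight toward the row that does better against A would raise this floor (the equalizing mix achieves 89/31 against both A and B), so the proposed strategy is not optimal.

No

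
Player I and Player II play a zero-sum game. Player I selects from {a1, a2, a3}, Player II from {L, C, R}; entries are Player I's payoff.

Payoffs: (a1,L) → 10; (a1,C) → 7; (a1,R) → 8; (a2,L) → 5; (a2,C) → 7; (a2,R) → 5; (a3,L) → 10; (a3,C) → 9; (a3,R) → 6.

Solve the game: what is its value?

15/2

Row minima: a1 → 7, a2 → 5, a3 → 6; maximin = 7.
Column maxima: L → 10, C → 9, R → 8; minimax = 8.
7 ≠ 8, so there is no saddle point; optimal play is mixed.
a2 is strictly dominated by a3, so Player I never plays it.
With a2 eliminated, L is strictly dominated by C (it gives Player I strictly more in every remaining row), so Player II never plays it.
On the remaining 2×2 (a1, a3 vs C, R):
Let Player I play a1 with probability p. Expected payoff against C: 7p + 9(1−p) = −2p + 9; against R: 8p + 6(1−p) = 2p + 6.
Setting these equal: −2p + 9 = 2p + 6 ⇒ −4p = -3 ⇒ p = 3/4, and the value is (-2)·(3/4) + 9 = 15/2.
For Player II: with q = P(C), equating a1's and a3's payoffs gives −q + 8 = 3q + 6 ⇒ q = 1/2.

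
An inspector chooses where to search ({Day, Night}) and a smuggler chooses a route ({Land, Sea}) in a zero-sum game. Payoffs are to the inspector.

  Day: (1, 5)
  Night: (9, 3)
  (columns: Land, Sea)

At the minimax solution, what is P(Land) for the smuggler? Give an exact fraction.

1/5

Row minima: Day → 1, Night → 3; maximin = 3.
Column maxima: Land → 9, Sea → 5; minimax = 5.
3 ≠ 5, so there is no saddle point; optimal play is mixed.
Let the inspector play Day with probability p. Expected payoff against Land: 1p + 9(1−p) = −8p + 9; against Sea: 5p + 3(1−p) = 2p + 3.
Setting these equal: −8p + 9 = 2p + 3 ⇒ −10p = -6 ⇒ p = 3/5, and the value is (-8)·(3/5) + 9 = 21/5.
For the smuggler: with q = P(Land), equating Day's and Night's payoffs gives −4q + 5 = 6q + 3 ⇒ q = 1/5.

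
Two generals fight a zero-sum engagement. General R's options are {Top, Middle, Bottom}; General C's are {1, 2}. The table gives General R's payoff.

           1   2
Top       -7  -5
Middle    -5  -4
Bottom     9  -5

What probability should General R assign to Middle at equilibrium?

Row minima: Top → -7, Middle → -5, Bottom → -5; maximin = -5.
Column maxima: 1 → 9, 2 → -4; minimax = -4.
-5 ≠ -4, so there is no saddle point; optimal play is mixed.
Top is strictly dominated by Middle, so General R never plays it.
On the remaining 2×2 (Middle, Bottom vs 1, 2):
Let General R play Middle with probability p. Expected payoff against 1: (-5)p + 9(1−p) = −14p + 9; against 2: (-4)p + (-5)(1−p) = p − 5.
Setting these equal: −14p + 9 = p − 5 ⇒ −15p = -14 ⇒ p = 14/15, and the value is (-14)·(14/15) + 9 = -61/15.
For General C: with q = P(1), equating Middle's and Bottom's payoffs gives −q − 4 = 14q − 5 ⇒ q = 1/15.

14/15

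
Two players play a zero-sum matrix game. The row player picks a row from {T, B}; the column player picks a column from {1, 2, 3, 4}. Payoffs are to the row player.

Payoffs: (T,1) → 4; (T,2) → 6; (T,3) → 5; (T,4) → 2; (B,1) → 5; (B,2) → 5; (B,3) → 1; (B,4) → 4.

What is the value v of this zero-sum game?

3

Row minima: T → 2, B → 1; maximin = 2.
Column maxima: 1 → 5, 2 → 6, 3 → 5, 4 → 4; minimax = 4.
2 ≠ 4, so there is no saddle point; optimal play is mixed.
1 is strictly dominated by 4 (it gives the row player strictly more in every row), so the column player never plays it.
2 is strictly dominated by 3 (it gives the row player strictly more in every row), so the column player never plays it.
On the remaining 2×2 (T, B vs 3, 4):
Let the row player play T with probability p. Expected payoff against 3: 5p + 1(1−p) = 4p + 1; against 4: 2p + 4(1−p) = −2p + 4.
Setting these equal: 4p + 1 = −2p + 4 ⇒ 6p = 3 ⇒ p = 1/2, and the value is (4)·(1/2) + 1 = 3.
For the column player: with q = P(3), equating T's and B's payoffs gives 3q + 2 = −3q + 4 ⇒ q = 1/3.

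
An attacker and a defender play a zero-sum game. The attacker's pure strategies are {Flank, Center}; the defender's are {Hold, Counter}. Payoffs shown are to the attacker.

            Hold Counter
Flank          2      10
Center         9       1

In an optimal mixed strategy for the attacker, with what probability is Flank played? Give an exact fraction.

Row minima: Flank → 2, Center → 1; maximin = 2.
Column maxima: Hold → 9, Counter → 10; minimax = 9.
2 ≠ 9, so there is no saddle point; optimal play is mixed.
Let the attacker play Flank with probability p. Expected payoff against Hold: 2p + 9(1−p) = −7p + 9; against Counter: 10p + 1(1−p) = 9p + 1.
Setting these equal: −7p + 9 = 9p + 1 ⇒ −16p = -8 ⇒ p = 1/2, and the value is (-7)·(1/2) + 9 = 11/2.
For the defender: with q = P(Hold), equating Flank's and Center's payoffs gives −8q + 10 = 8q + 1 ⇒ q = 9/16.

1/2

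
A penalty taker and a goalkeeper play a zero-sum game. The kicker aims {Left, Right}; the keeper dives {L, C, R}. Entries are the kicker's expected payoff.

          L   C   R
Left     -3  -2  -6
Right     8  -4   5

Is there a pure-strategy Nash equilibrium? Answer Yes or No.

No

Row minima: Left → -6, Right → -4; maximin = -4.
Column maxima: L → 8, C → -2, R → 5; minimax = -2.
-4 ≠ -2, so no pure-strategy equilibrium exists.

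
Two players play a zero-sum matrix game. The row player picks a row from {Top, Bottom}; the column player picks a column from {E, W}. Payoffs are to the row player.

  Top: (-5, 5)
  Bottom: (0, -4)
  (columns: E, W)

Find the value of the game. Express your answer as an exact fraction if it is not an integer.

Row minima: Top → -5, Bottom → -4; maximin = -4.
Column maxima: E → 0, W → 5; minimax = 0.
-4 ≠ 0, so there is no saddle point; optimal play is mixed.
Let the row player play Top with probability p. Expected payoff against E: (-5)p + 0(1−p) = −5p; against W: 5p + (-4)(1−p) = 9p − 4.
Setting these equal: −5p = 9p − 4 ⇒ −14p = -4 ⇒ p = 2/7, and the value is (-5)·(2/7) = -10/7.
For the column player: with q = P(E), equating Top's and Bottom's payoffs gives −10q + 5 = 4q − 4 ⇒ q = 9/14.

-10/7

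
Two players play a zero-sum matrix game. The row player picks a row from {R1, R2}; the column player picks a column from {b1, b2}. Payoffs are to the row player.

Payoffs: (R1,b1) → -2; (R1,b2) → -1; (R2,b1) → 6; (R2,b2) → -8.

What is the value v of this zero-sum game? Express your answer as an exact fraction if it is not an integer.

-22/15

Row minima: R1 → -2, R2 → -8; maximin = -2.
Column maxima: b1 → 6, b2 → -1; minimax = -1.
-2 ≠ -1, so there is no saddle point; optimal play is mixed.
Let the row player play R1 with probability p. Expected payoff against b1: (-2)p + 6(1−p) = −8p + 6; against b2: (-1)p + (-8)(1−p) = 7p − 8.
Setting these equal: −8p + 6 = 7p − 8 ⇒ −15p = -14 ⇒ p = 14/15, and the value is (-8)·(14/15) + 6 = -22/15.
For the column player: with q = P(b1), equating R1's and R2's payoffs gives −q − 1 = 14q − 8 ⇒ q = 7/15.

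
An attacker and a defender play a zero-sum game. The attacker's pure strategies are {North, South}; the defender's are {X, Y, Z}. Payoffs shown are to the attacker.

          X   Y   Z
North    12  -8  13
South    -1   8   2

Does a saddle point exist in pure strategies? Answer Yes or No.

Row minima: North → -8, South → -1; maximin = -1.
Column maxima: X → 12, Y → 8, Z → 13; minimax = 8.
-1 ≠ 8, so no pure-strategy equilibrium exists.

No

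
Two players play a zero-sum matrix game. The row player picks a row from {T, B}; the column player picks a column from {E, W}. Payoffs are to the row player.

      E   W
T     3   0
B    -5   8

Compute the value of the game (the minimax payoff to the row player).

Row minima: T → 0, B → -5; maximin = 0.
Column maxima: E → 3, W → 8; minimax = 3.
0 ≠ 3, so there is no saddle point; optimal play is mixed.
Let the row player play T with probability p. Expected payoff against E: 3p + (-5)(1−p) = 8p − 5; against W: 0p + 8(1−p) = −8p + 8.
Setting these equal: 8p − 5 = −8p + 8 ⇒ 16p = 13 ⇒ p = 13/16, and the value is (8)·(13/16) − 5 = 3/2.
For the column player: with q = P(E), equating T's and B's payoffs gives 3q = −13q + 8 ⇒ q = 1/2.

3/2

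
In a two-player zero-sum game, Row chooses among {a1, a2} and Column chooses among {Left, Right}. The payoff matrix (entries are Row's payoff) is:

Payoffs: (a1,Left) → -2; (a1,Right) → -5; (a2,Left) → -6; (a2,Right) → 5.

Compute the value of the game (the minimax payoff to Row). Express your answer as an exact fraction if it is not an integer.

Row minima: a1 → -5, a2 → -6; maximin = -5.
Column maxima: Left → -2, Right → 5; minimax = -2.
-5 ≠ -2, so there is no saddle point; optimal play is mixed.
Let Row play a1 with probability p. Expected payoff against Left: (-2)p + (-6)(1−p) = 4p − 6; against Right: (-5)p + 5(1−p) = −10p + 5.
Setting these equal: 4p − 6 = −10p + 5 ⇒ 14p = 11 ⇒ p = 11/14, and the value is (4)·(11/14) − 6 = -20/7.
For Column: with q = P(Left), equating a1's and a2's payoffs gives 3q − 5 = −11q + 5 ⇒ q = 5/7.

-20/7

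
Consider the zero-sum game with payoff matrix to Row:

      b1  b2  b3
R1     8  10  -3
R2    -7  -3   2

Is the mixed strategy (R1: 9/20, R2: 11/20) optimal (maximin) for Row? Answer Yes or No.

Against b1 this mix gives (9/20)·8 + (11/20)·(-7) = -1/4.
Against b2 this mix gives (9/20)·10 + (11/20)·(-3) = 57/20.
Against b3 this mix gives (9/20)·(-3) + (11/20)·2 = -1/4.
All of Column's active replies (b1, b3) yield -1/4, and no column does worse for Row. The mix makes Column indifferent and guarantees -1/4, so it is optimal.

Yes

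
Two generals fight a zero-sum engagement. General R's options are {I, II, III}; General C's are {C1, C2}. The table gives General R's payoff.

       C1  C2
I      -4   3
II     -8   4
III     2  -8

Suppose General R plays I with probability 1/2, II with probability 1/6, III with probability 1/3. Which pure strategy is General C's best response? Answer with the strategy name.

If General C plays C1, General R's expected payoff is (1/2)·(-4) + (1/6)·(-8) + (1/3)·2 = -8/3.
If General C plays C2, General R's expected payoff is (1/2)·3 + (1/6)·4 + (1/3)·(-8) = -1/2.
General C minimizes General R's payoff; the smallest is -8/3, so the best response is C1.

C1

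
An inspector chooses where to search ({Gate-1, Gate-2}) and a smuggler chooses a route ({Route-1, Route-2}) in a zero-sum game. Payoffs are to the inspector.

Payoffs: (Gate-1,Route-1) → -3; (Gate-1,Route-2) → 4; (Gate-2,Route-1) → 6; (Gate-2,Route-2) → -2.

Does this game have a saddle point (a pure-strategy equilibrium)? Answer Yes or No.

Row minima: Gate-1 → -3, Gate-2 → -2; maximin = -2.
Column maxima: Route-1 → 6, Route-2 → 4; minimax = 4.
-2 ≠ 4, so no pure-strategy equilibrium exists.

No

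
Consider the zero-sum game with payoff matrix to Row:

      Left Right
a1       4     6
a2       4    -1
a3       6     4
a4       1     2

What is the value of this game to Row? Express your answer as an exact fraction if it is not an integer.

Row minima: a1 → 4, a2 → -1, a3 → 4, a4 → 1; maximin = 4.
Column maxima: Left → 6, Right → 6; minimax = 6.
4 ≠ 6, so there is no saddle point; optimal play is mixed.
a2 is strictly dominated by a3, so Row never plays it.
a4 is strictly dominated by a1, so Row never plays it.
On the remaining 2×2 (a1, a3 vs Left, Right):
Let Row play a1 with probability p. Expected payoff against Left: 4p + 6(1−p) = −2p + 6; against Right: 6p + 4(1−p) = 2p + 4.
Setting these equal: −2p + 6 = 2p + 4 ⇒ −4p = -2 ⇒ p = 1/2, and the value is (-2)·(1/2) + 6 = 5.
For Column: with q = P(Left), equating a1's and a3's payoffs gives −2q + 6 = 2q + 4 ⇒ q = 1/2.

5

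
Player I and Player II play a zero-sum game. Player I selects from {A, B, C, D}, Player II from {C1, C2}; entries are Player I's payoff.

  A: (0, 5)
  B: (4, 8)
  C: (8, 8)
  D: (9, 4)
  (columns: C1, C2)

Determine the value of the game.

Row minima: A → 0, B → 4, C → 8, D → 4; maximin = 8.
Column maxima: C1 → 9, C2 → 8; minimax = 8.
Since maximin = minimax = 8, there is a saddle point and the value is 8.

8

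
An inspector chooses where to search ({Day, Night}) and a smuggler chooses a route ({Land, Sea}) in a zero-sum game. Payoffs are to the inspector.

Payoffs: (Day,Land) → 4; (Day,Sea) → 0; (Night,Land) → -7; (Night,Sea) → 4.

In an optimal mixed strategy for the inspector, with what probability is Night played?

Row minima: Day → 0, Night → -7; maximin = 0.
Column maxima: Land → 4, Sea → 4; minimax = 4.
0 ≠ 4, so there is no saddle point; optimal play is mixed.
Let the inspector play Day with probability p. Expected payoff against Land: 4p + (-7)(1−p) = 11p − 7; against Sea: 0p + 4(1−p) = −4p + 4.
Setting these equal: 11p − 7 = −4p + 4 ⇒ 15p = 11 ⇒ p = 11/15, and the value is (11)·(11/15) − 7 = 16/15.
For the smuggler: with q = P(Land), equating Day's and Night's payoffs gives 4q = −11q + 4 ⇒ q = 4/15.

4/15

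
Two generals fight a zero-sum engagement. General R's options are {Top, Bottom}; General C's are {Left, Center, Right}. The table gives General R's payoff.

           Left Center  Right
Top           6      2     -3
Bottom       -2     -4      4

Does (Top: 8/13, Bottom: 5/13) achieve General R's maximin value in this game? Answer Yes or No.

Yes

Against Left this mix gives (8/13)·6 + (5/13)·(-2) = 38/13.
Against Center this mix gives (8/13)·2 + (5/13)·(-4) = -4/13.
Against Right this mix gives (8/13)·(-3) + (5/13)·4 = -4/13.
All of General C's active replies (Center, Right) yield -4/13, and no column does worse for General R. The mix makes General C indifferent and guarantees -4/13, so it is optimal.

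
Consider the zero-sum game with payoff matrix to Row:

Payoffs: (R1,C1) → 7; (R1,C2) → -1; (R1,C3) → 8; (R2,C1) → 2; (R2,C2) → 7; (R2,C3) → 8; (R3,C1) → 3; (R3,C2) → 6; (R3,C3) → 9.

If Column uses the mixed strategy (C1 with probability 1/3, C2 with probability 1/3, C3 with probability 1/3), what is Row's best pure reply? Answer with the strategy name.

Expected payoff of R1: (1/3)·7 + (1/3)·(-1) + (1/3)·8 = 14/3.
Expected payoff of R2: (1/3)·2 + (1/3)·7 + (1/3)·8 = 17/3.
Expected payoff of R3: (1/3)·3 + (1/3)·6 + (1/3)·9 = 6.
The largest is 6, so Row's best response is R3.

R3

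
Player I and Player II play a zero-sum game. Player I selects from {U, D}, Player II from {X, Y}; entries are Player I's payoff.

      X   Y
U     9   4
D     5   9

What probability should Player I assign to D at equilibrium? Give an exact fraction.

Row minima: U → 4, D → 5; maximin = 5.
Column maxima: X → 9, Y → 9; minimax = 9.
5 ≠ 9, so there is no saddle point; optimal play is mixed.
Let Player I play U with probability p. Expected payoff against X: 9p + 5(1−p) = 4p + 5; against Y: 4p + 9(1−p) = −5p + 9.
Setting these equal: 4p + 5 = −5p + 9 ⇒ 9p = 4 ⇒ p = 4/9, and the value is (4)·(4/9) + 5 = 61/9.
For Player II: with q = P(X), equating U's and D's payoffs gives 5q + 4 = −4q + 9 ⇒ q = 5/9.

5/9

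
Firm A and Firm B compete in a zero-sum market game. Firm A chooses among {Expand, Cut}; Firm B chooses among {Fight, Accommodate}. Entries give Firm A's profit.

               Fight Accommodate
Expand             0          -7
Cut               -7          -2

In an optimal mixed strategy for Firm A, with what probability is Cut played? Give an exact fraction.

Row minima: Expand → -7, Cut → -7; maximin = -7.
Column maxima: Fight → 0, Accommodate → -2; minimax = -2.
-7 ≠ -2, so there is no saddle point; optimal play is mixed.
Let Firm A play Expand with probability p. Expected payoff against Fight: 0p + (-7)(1−p) = 7p − 7; against Accommodate: (-7)p + (-2)(1−p) = −5p − 2.
Setting these equal: 7p − 7 = −5p − 2 ⇒ 12p = 5 ⇒ p = 5/12, and the value is (7)·(5/12) − 7 = -49/12.
For Firm B: with q = P(Fight), equating Expand's and Cut's payoffs gives 7q − 7 = −5q − 2 ⇒ q = 5/12.

7/12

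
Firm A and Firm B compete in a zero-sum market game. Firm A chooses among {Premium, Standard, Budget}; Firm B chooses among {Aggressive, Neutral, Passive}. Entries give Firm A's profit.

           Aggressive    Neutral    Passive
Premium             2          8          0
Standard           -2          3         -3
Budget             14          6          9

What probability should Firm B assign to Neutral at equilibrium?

Row minima: Premium → 0, Standard → -3, Budget → 6; maximin = 6.
Column maxima: Aggressive → 14, Neutral → 8, Passive → 9; minimax = 8.
6 ≠ 8, so there is no saddle point; optimal play is mixed.
Standard is strictly dominated by Premium, so Firm A never plays it.
Aggressive is strictly dominated by Passive (it gives Firm A strictly more in every row), so Firm B never plays it.
On the remaining 2×2 (Premium, Budget vs Neutral, Passive):
Let Firm A play Premium with probability p. Expected payoff against Neutral: 8p + 6(1−p) = 2p + 6; against Passive: 0p + 9(1−p) = −9p + 9.
Setting these equal: 2p + 6 = −9p + 9 ⇒ 11p = 3 ⇒ p = 3/11, and the value is (2)·(3/11) + 6 = 72/11.
For Firm B: with q = P(Neutral), equating Premium's and Budget's payoffs gives 8q = −3q + 9 ⇒ q = 9/11.

9/11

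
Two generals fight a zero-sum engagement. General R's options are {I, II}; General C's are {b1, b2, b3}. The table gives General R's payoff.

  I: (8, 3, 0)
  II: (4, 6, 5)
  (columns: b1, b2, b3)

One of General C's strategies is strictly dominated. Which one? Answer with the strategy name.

b2

b3 holds General R's payoff strictly below b2 in every row: 0 < 3, 5 < 6.
So b2 is strictly dominated for General C.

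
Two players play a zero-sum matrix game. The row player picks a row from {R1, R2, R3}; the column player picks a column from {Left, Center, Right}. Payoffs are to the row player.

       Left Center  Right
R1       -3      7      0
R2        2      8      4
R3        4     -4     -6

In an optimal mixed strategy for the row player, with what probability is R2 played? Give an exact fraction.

Row minima: R1 → -3, R2 → 2, R3 → -6; maximin = 2.
Column maxima: Left → 4, Center → 8, Right → 4; minimax = 4.
2 ≠ 4, so there is no saddle point; optimal play is mixed.
R1 is strictly dominated by R2, so the row player never plays it.
Center is strictly dominated by Right (it gives the row player strictly more in every row), so the column player never plays it.
On the remaining 2×2 (R2, R3 vs Left, Right):
Let the row player play R2 with probability p. Expected payoff against Left: 2p + 4(1−p) = −2p + 4; against Right: 4p + (-6)(1−p) = 10p − 6.
Setting these equal: −2p + 4 = 10p − 6 ⇒ −12p = -10 ⇒ p = 5/6, and the value is (-2)·(5/6) + 4 = 7/3.
For the column player: with q = P(Left), equating R2's and R3's payoffs gives −2q + 4 = 10q − 6 ⇒ q = 5/6.

5/6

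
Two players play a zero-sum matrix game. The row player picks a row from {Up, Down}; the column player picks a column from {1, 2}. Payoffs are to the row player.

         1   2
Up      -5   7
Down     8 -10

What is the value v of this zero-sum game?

Row minima: Up → -5, Down → -10; maximin = -5.
Column maxima: 1 → 8, 2 → 7; minimax = 7.
-5 ≠ 7, so there is no saddle point; optimal play is mixed.
Let the row player play Up with probability p. Expected payoff against 1: (-5)p + 8(1−p) = −13p + 8; against 2: 7p + (-10)(1−p) = 17p − 10.
Setting these equal: −13p + 8 = 17p − 10 ⇒ −30p = -18 ⇒ p = 3/5, and the value is (-13)·(3/5) + 8 = 1/5.
For the column player: with q = P(1), equating Up's and Down's payoffs gives −12q + 7 = 18q − 10 ⇒ q = 17/30.

1/5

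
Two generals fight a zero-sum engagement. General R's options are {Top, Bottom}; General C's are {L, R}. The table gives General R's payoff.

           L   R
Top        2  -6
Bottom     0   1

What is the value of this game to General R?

2/9

Row minima: Top → -6, Bottom → 0; maximin = 0.
Column maxima: L → 2, R → 1; minimax = 1.
0 ≠ 1, so there is no saddle point; optimal play is mixed.
Let General R play Top with probability p. Expected payoff against L: 2p + 0(1−p) = 2p; against R: (-6)p + 1(1−p) = −7p + 1.
Setting these equal: 2p = −7p + 1 ⇒ 9p = 1 ⇒ p = 1/9, and the value is (2)·(1/9) = 2/9.
For General C: with q = P(L), equating Top's and Bottom's payoffs gives 8q − 6 = −q + 1 ⇒ q = 7/9.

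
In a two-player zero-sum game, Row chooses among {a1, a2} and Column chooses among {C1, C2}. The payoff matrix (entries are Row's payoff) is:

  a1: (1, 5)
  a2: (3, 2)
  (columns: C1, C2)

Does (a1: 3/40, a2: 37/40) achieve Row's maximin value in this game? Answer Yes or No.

No

Against C1 this mix gives (3/40)·1 + (37/40)·3 = 57/20.
Against C2 this mix gives (3/40)·5 + (37/40)·2 = 89/40.
Column will play C2, holding Row to 89/40. Shifting weight toward the row that does better against C2 would raise this floor (the equalizing mix achieves 13/5 against both C2 and C1), so the proposed strategy is not optimal.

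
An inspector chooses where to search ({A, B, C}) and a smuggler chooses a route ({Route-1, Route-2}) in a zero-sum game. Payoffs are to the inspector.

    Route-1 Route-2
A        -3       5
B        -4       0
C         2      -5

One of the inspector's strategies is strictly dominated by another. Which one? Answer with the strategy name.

B

A gives a strictly higher payoff than B against every column: -3 > -4, 5 > 0.
So B is strictly dominated and the inspector never plays it.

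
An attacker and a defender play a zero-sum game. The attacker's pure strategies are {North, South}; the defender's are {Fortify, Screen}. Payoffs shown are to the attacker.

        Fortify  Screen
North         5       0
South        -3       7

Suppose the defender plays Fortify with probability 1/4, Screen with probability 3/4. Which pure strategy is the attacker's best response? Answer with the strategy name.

South

Expected payoff of North: (1/4)·5 + (3/4)·0 = 5/4.
Expected payoff of South: (1/4)·(-3) + (3/4)·7 = 9/2.
The largest is 9/2, so the attacker's best response is South.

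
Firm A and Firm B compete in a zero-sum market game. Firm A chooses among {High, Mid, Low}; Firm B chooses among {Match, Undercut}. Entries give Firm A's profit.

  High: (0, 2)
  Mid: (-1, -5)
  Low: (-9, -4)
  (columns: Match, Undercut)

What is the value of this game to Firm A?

Row minima: High → 0, Mid → -5, Low → -9; maximin = 0.
Column maxima: Match → 0, Undercut → 2; minimax = 0.
Since maximin = minimax = 0, there is a saddle point and the value is 0.

0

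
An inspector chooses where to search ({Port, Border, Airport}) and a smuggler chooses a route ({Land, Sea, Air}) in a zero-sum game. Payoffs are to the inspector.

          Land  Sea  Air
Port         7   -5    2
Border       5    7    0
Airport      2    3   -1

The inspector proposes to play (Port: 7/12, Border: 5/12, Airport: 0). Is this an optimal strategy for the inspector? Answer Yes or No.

No

Against Land this mix gives (7/12)·7 + (5/12)·5 = 37/6.
Against Sea this mix gives (7/12)·(-5) + (5/12)·7 = 0.
Against Air this mix gives (7/12)·2 + (5/12)·0 = 7/6.
The smuggler will play Sea, holding the inspector to 0. Shifting weight toward the row that does better against Sea would raise this floor (the equalizing mix achieves 1 against both Sea and Air), so the proposed strategy is not optimal.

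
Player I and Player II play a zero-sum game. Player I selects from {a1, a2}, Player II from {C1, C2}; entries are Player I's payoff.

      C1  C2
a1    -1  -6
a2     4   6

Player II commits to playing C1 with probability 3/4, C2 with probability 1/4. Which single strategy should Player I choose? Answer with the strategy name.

a2

Expected payoff of a1: (3/4)·(-1) + (1/4)·(-6) = -9/4.
Expected payoff of a2: (3/4)·4 + (1/4)·6 = 9/2.
The largest is 9/2, so Player I's best response is a2.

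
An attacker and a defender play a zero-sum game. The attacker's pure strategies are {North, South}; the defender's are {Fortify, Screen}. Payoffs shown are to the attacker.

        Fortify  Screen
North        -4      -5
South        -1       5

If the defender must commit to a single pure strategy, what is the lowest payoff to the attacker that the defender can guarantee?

Column maxima: Fortify → -1, Screen → 5.
The smallest of these is -1.

-1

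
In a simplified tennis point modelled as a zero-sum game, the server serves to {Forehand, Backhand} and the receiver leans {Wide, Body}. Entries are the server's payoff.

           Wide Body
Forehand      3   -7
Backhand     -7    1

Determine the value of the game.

Row minima: Forehand → -7, Backhand → -7; maximin = -7.
Column maxima: Wide → 3, Body → 1; minimax = 1.
-7 ≠ 1, so there is no saddle point; optimal play is mixed.
Let the server play Forehand with probability p. Expected payoff against Wide: 3p + (-7)(1−p) = 10p − 7; against Body: (-7)p + 1(1−p) = −8p + 1.
Setting these equal: 10p − 7 = −8p + 1 ⇒ 18p = 8 ⇒ p = 4/9, and the value is (10)·(4/9) − 7 = -23/9.
For the receiver: with q = P(Wide), equating Forehand's and Backhand's payoffs gives 10q − 7 = −8q + 1 ⇒ q = 4/9.

-23/9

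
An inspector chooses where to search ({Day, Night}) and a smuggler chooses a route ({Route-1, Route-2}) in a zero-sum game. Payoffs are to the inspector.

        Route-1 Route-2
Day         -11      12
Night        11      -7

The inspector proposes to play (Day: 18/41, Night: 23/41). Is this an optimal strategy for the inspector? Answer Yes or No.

Yes

Against Route-1 this mix gives (18/41)·(-11) + (23/41)·11 = 55/41.
Against Route-2 this mix gives (18/41)·12 + (23/41)·(-7) = 55/41.
All of the smuggler's active replies (Route-1, Route-2) yield 55/41, and no column does worse for the inspector. The mix makes the smuggler indifferent and guarantees 55/41, so it is optimal.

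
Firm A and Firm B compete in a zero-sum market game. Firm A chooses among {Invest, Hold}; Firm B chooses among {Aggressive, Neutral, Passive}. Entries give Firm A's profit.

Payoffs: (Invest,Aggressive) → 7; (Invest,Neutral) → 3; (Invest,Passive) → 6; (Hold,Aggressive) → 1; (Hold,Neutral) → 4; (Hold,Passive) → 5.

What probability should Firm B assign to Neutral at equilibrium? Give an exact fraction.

Row minima: Invest → 3, Hold → 1; maximin = 3.
Column maxima: Aggressive → 7, Neutral → 4, Passive → 6; minimax = 4.
3 ≠ 4, so there is no saddle point; optimal play is mixed.
Passive is strictly dominated by Neutral (it gives Firm A strictly more in every row), so Firm B never plays it.
On the remaining 2×2 (Invest, Hold vs Aggressive, Neutral):
Let Firm A play Invest with probability p. Expected payoff against Aggressive: 7p + 1(1−p) = 6p + 1; against Neutral: 3p + 4(1−p) = −p + 4.
Setting these equal: 6p + 1 = −p + 4 ⇒ 7p = 3 ⇒ p = 3/7, and the value is (6)·(3/7) + 1 = 25/7.
For Firm B: with q = P(Aggressive), equating Invest's and Hold's payoffs gives 4q + 3 = −3q + 4 ⇒ q = 1/7.

6/7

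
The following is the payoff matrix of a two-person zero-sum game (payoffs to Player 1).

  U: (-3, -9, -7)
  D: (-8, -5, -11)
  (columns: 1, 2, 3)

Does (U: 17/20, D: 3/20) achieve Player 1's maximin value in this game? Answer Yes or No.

Against 1 this mix gives (17/20)·(-3) + (3/20)·(-8) = -15/4.
Against 2 this mix gives (17/20)·(-9) + (3/20)·(-5) = -42/5.
Against 3 this mix gives (17/20)·(-7) + (3/20)·(-11) = -38/5.
Player 2 will play 2, holding Player 1 to -42/5. Shifting weight toward the row that does better against 2 would raise this floor (the equalizing mix achieves -8 against both 2 and 3), so the proposed strategy is not optimal.

No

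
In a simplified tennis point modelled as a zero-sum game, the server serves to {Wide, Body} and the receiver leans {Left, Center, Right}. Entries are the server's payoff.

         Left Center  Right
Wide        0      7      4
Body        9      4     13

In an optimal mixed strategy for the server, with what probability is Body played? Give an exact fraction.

Row minima: Wide → 0, Body → 4; maximin = 4.
Column maxima: Left → 9, Center → 7, Right → 13; minimax = 7.
4 ≠ 7, so there is no saddle point; optimal play is mixed.
Right is strictly dominated by Left (it gives the server strictly more in every row), so the receiver never plays it.
On the remaining 2×2 (Wide, Body vs Left, Center):
Let the server play Wide with probability p. Expected payoff against Left: 0p + 9(1−p) = −9p + 9; against Center: 7p + 4(1−p) = 3p + 4.
Setting these equal: −9p + 9 = 3p + 4 ⇒ −12p = -5 ⇒ p = 5/12, and the value is (-9)·(5/12) + 9 = 21/4.
For the receiver: with q = P(Left), equating Wide's and Body's payoffs gives −7q + 7 = 5q + 4 ⇒ q = 1/4.

7/12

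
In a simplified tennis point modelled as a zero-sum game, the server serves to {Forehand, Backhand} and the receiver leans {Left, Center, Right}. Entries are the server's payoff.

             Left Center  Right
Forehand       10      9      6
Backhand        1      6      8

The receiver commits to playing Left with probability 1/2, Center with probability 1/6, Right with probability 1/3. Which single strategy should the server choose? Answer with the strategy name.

Expected payoff of Forehand: (1/2)·10 + (1/6)·9 + (1/3)·6 = 17/2.
Expected payoff of Backhand: (1/2)·1 + (1/6)·6 + (1/3)·8 = 25/6.
The largest is 17/2, so the server's best response is Forehand.

Forehand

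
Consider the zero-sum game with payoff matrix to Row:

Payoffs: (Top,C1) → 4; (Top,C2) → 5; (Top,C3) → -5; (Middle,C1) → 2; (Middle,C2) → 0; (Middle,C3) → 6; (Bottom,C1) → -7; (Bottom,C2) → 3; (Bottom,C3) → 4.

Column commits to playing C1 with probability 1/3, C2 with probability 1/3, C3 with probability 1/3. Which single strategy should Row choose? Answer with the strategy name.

Middle

Expected payoff of Top: (1/3)·4 + (1/3)·5 + (1/3)·(-5) = 4/3.
Expected payoff of Middle: (1/3)·2 + (1/3)·0 + (1/3)·6 = 8/3.
Expected payoff of Bottom: (1/3)·(-7) + (1/3)·3 + (1/3)·4 = 0.
The largest is 8/3, so Row's best response is Middle.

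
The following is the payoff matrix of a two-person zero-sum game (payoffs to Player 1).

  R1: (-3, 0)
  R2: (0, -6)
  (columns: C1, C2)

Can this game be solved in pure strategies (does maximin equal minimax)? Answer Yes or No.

No

Row minima: R1 → -3, R2 → -6; maximin = -3.
Column maxima: C1 → 0, C2 → 0; minimax = 0.
-3 ≠ 0, so no pure-strategy equilibrium exists.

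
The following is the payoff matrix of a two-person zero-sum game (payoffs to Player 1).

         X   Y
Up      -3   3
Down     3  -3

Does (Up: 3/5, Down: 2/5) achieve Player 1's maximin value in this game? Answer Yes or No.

No

Against X this mix gives (3/5)·(-3) + (2/5)·3 = -3/5.
Against Y this mix gives (3/5)·3 + (2/5)·(-3) = 3/5.
Player 2 will play X, holding Player 1 to -3/5. Shifting weight toward the row that does better against X would raise this floor (the equalizing mix achieves 0 against both X and Y), so the proposed strategy is not optimal.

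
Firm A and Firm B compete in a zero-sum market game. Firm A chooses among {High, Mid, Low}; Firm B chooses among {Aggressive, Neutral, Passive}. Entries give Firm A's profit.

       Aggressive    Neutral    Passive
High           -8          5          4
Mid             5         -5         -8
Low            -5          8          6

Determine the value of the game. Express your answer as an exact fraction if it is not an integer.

-5/12

Row minima: High → -8, Mid → -8, Low → -5; maximin = -5.
Column maxima: Aggressive → 5, Neutral → 8, Passive → 6; minimax = 5.
-5 ≠ 5, so there is no saddle point; optimal play is mixed.
High is strictly dominated by Low, so Firm A never plays it.
Neutral is strictly dominated by Passive (it gives Firm A strictly more in every row), so Firm B never plays it.
On the remaining 2×2 (Mid, Low vs Aggressive, Passive):
Let Firm A play Mid with probability p. Expected payoff against Aggressive: 5p + (-5)(1−p) = 10p − 5; against Passive: (-8)p + 6(1−p) = −14p + 6.
Setting these equal: 10p − 5 = −14p + 6 ⇒ 24p = 11 ⇒ p = 11/24, and the value is (10)·(11/24) − 5 = -5/12.
For Firm B: with q = P(Aggressive), equating Mid's and Low's payoffs gives 13q − 8 = −11q + 6 ⇒ q = 7/12.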